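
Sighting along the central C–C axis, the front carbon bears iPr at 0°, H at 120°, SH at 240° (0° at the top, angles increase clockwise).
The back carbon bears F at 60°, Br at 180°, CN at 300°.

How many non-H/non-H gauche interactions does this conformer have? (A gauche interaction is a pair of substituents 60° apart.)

4

Non-H gauche pairs: iPr(0°)/F(60°); iPr(0°)/CN(300°); SH(240°)/Br(180°); SH(240°)/CN(300°) — 4 interactions.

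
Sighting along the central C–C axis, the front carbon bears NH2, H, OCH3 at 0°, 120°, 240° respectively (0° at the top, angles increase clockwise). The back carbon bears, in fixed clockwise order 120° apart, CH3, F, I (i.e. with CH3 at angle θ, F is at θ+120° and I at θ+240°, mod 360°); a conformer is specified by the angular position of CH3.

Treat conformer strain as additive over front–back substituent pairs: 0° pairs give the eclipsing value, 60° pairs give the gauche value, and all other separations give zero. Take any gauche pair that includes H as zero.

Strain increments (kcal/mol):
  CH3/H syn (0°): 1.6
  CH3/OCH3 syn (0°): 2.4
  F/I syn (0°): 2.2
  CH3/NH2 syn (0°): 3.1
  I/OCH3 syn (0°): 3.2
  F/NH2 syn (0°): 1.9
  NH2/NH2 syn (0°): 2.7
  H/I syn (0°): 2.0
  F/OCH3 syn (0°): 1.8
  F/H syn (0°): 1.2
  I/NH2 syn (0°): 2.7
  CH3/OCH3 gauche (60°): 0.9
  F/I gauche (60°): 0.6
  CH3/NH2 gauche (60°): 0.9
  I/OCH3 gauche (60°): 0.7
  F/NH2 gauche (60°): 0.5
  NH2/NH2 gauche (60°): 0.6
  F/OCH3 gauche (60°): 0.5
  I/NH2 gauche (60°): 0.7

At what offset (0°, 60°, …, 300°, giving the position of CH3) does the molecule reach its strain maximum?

0°

CH3 at 0° is eclipsed. NH2 at 0° is eclipsed with CH3 at 0° (3.1); H at 120° is eclipsed with F at 120° (1.2); OCH3 at 240° is eclipsed with I at 240° (3.2). Total 7.5 kcal/mol.
CH3 at 60° is staggered. NH2 at 0° is gauche with CH3 at 60° (0.9); NH2 at 0° is gauche with I at 300° (0.7); OCH3 at 240° is gauche with F at 180° (0.5); OCH3 at 240° is gauche with I at 300° (0.7). Total 2.8 kcal/mol.
CH3 at 120° is eclipsed. NH2 at 0° is eclipsed with I at 0° (2.7); H at 120° is eclipsed with CH3 at 120° (1.6); OCH3 at 240° is eclipsed with F at 240° (1.8). Total 6.1 kcal/mol.
CH3 at 180° is staggered. NH2 at 0° is gauche with F at 300° (0.5); NH2 at 0° is gauche with I at 60° (0.7); OCH3 at 240° is gauche with CH3 at 180° (0.9); OCH3 at 240° is gauche with F at 300° (0.5). Total 2.6 kcal/mol.
CH3 at 240° is eclipsed. NH2 at 0° is eclipsed with F at 0° (1.9); H at 120° is eclipsed with I at 120° (2.0); OCH3 at 240° is eclipsed with CH3 at 240° (2.4). Total 6.3 kcal/mol.
CH3 at 300° is staggered. NH2 at 0° is gauche with CH3 at 300° (0.9); NH2 at 0° is gauche with F at 60° (0.5); OCH3 at 240° is gauche with CH3 at 300° (0.9); OCH3 at 240° is gauche with I at 180° (0.7). Total 3.0 kcal/mol.
The maximum (7.5 kcal/mol) occurs with CH3 at 0°.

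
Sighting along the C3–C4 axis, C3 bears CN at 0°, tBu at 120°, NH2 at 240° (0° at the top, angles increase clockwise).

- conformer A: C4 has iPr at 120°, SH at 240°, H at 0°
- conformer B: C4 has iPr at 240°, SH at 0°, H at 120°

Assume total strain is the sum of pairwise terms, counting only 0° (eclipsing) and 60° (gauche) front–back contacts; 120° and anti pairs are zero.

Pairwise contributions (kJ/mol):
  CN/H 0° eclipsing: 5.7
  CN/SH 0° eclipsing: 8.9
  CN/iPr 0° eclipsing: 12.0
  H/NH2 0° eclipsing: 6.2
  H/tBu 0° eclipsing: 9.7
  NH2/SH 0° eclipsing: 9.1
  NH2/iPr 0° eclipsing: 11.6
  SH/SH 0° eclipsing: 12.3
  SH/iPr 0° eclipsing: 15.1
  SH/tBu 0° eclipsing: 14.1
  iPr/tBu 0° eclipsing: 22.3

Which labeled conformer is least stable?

A

A (eclipsed): CN(0°)/H(0°) eclipsed 5.7; tBu(120°)/iPr(120°) eclipsed 22.3; NH2(240°)/SH(240°) eclipsed 9.1 → 37.1 kJ/mol.
B (eclipsed): CN(0°)/SH(0°) eclipsed 8.9; tBu(120°)/H(120°) eclipsed 9.7; NH2(240°)/iPr(240°) eclipsed 11.6 → 30.2 kJ/mol.
A has the highest total (37.1 kJ/mol).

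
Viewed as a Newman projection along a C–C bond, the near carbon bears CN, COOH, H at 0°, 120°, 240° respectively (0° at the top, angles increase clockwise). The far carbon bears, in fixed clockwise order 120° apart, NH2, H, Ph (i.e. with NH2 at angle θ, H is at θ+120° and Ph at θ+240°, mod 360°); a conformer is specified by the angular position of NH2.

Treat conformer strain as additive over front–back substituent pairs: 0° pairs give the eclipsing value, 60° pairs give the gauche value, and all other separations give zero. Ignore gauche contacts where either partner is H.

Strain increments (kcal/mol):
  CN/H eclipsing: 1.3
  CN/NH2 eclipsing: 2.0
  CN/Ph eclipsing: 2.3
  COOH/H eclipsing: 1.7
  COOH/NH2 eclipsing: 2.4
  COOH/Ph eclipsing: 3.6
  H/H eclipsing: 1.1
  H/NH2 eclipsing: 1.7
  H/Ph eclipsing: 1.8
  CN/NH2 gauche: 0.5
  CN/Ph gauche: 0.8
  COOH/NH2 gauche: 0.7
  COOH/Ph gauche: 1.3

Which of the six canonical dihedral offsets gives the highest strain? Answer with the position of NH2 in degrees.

NH2 at 0° (eclipsed): CN(0°)/NH2(0°) eclipsed 2.0; COOH(120°)/H(120°) eclipsed 1.7; H(240°)/Ph(240°) eclipsed 1.8 → 5.5 kcal/mol.
NH2 at 60° (staggered): CN(0°)/NH2(60°) gauche 0.5; CN(0°)/Ph(300°) gauche 0.8; COOH(120°)/NH2(60°) gauche 0.7 → 2.0 kcal/mol.
NH2 at 120° (eclipsed): CN(0°)/Ph(0°) eclipsed 2.3; COOH(120°)/NH2(120°) eclipsed 2.4; H(240°)/H(240°) eclipsed 1.1 → 5.8 kcal/mol.
NH2 at 180° (staggered): CN(0°)/Ph(60°) gauche 0.8; COOH(120°)/NH2(180°) gauche 0.7; COOH(120°)/Ph(60°) gauche 1.3 → 2.8 kcal/mol.
NH2 at 240° (eclipsed): CN(0°)/H(0°) eclipsed 1.3; COOH(120°)/Ph(120°) eclipsed 3.6; H(240°)/NH2(240°) eclipsed 1.7 → 6.6 kcal/mol.
NH2 at 300° (staggered): CN(0°)/NH2(300°) gauche 0.5; COOH(120°)/Ph(180°) gauche 1.3 → 1.8 kcal/mol.
The maximum (6.6 kcal/mol) occurs with NH2 at 240°.

240°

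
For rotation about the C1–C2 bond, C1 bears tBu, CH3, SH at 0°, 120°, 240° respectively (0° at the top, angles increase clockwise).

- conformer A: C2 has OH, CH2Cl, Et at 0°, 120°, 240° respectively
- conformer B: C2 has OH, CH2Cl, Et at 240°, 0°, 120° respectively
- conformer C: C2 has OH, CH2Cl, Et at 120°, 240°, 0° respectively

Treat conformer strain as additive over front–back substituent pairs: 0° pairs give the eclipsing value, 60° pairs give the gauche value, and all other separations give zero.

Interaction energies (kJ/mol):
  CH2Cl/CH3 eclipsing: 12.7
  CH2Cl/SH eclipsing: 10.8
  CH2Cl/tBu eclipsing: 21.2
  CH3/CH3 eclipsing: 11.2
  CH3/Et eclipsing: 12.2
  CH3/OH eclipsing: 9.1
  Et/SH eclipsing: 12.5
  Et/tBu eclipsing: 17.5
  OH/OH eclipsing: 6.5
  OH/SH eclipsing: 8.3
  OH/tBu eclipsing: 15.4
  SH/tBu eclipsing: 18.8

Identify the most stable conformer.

C

A (eclipsed): tBu–OH eclipsed, CH3–CH2Cl eclipsed, SH–Et eclipsed; 15.4 + 12.7 + 12.5 = 40.6 kJ/mol.
B (eclipsed): tBu–CH2Cl eclipsed, CH3–Et eclipsed, SH–OH eclipsed; 21.2 + 12.2 + 8.3 = 41.7 kJ/mol.
C (eclipsed): tBu–Et eclipsed, CH3–OH eclipsed, SH–CH2Cl eclipsed; 17.5 + 9.1 + 10.8 = 37.4 kJ/mol.
C has the lowest total (37.4 kJ/mol).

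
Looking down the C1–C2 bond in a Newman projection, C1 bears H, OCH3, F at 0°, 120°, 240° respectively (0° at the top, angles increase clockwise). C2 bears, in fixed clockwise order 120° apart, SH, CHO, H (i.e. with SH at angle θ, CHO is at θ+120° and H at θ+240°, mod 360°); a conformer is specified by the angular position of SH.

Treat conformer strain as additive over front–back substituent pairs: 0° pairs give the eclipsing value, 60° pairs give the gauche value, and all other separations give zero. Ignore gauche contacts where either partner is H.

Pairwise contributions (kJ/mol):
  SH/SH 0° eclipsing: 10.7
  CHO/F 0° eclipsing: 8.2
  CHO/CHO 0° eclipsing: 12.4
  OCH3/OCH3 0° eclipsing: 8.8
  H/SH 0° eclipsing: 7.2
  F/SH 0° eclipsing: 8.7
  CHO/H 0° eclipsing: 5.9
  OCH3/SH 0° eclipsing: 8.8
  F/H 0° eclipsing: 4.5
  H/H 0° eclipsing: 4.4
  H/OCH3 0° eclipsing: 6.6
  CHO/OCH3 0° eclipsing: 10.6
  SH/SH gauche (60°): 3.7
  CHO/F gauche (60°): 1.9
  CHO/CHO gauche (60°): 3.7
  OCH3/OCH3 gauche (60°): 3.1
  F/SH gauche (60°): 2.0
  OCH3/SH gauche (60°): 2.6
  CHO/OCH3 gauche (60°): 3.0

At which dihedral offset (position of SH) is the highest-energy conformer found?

0°

SH at 0° (eclipsed): H–SH eclipsed, OCH3–CHO eclipsed, F–H eclipsed; 7.2 + 10.6 + 4.5 = 22.3 kJ/mol.
SH at 60° (staggered): OCH3–SH gauche, OCH3–CHO gauche, F–CHO gauche; 2.6 + 3.0 + 1.9 = 7.5 kJ/mol.
SH at 120° (eclipsed): H–H eclipsed, OCH3–SH eclipsed, F–CHO eclipsed; 4.4 + 8.8 + 8.2 = 21.4 kJ/mol.
SH at 180° (staggered): OCH3–SH gauche, F–SH gauche, F–CHO gauche; 2.6 + 2.0 + 1.9 = 6.5 kJ/mol.
SH at 240° (eclipsed): H–CHO eclipsed, OCH3–H eclipsed, F–SH eclipsed; 5.9 + 6.6 + 8.7 = 21.2 kJ/mol.
SH at 300° (staggered): OCH3–CHO gauche, F–SH gauche; 3.0 + 2.0 = 5.0 kJ/mol.
The maximum (22.3 kJ/mol) occurs with SH at 0°.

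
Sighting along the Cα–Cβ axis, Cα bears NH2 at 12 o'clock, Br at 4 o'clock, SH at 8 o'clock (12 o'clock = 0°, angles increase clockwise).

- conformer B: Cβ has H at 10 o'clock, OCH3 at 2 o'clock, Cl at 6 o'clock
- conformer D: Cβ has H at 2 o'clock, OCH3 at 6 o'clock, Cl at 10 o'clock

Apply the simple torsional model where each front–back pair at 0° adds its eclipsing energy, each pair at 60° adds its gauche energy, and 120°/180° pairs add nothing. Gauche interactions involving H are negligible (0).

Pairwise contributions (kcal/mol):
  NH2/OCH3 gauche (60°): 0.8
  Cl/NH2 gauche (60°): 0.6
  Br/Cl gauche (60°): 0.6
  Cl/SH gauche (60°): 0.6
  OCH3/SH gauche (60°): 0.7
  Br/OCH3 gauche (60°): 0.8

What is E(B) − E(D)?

B (staggered): NH2(0°)/OCH3(60°) gauche 0.8; Br(120°)/OCH3(60°) gauche 0.8; Br(120°)/Cl(180°) gauche 0.6; SH(240°)/Cl(180°) gauche 0.6 → 2.8 kcal/mol.
D (staggered): NH2(0°)/Cl(300°) gauche 0.6; Br(120°)/OCH3(180°) gauche 0.8; SH(240°)/OCH3(180°) gauche 0.7; SH(240°)/Cl(300°) gauche 0.6 → 2.7 kcal/mol.
E(B) − E(D) = 2.8 − 2.7 = +0.1 kcal/mol.

+0.1 kcal/mol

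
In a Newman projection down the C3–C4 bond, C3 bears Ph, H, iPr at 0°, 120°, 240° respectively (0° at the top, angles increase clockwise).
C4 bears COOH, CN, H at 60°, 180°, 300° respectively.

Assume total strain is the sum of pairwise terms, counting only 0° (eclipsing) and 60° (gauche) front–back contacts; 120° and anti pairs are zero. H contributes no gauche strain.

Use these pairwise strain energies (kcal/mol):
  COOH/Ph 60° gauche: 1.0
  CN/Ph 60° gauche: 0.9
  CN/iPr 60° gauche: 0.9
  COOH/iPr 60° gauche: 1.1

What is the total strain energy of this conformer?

1.9 kcal/mol

This conformer (staggered): Ph(0°)/COOH(60°) gauche 1.0; iPr(240°)/CN(180°) gauche 0.9 → 1.9 kcal/mol.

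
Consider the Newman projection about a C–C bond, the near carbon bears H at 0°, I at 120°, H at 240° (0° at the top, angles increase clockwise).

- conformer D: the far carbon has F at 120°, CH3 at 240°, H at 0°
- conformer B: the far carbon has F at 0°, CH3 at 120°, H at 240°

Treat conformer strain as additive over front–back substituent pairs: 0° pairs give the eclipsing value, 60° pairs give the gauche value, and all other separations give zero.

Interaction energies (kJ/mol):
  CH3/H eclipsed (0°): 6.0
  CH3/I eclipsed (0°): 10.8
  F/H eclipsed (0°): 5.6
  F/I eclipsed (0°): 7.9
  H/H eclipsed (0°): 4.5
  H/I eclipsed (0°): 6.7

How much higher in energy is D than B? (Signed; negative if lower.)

-2.5 kJ/mol

D (eclipsed): H–H eclipsed, I–F eclipsed, H–CH3 eclipsed; 4.5 + 7.9 + 6.0 = 18.4 kJ/mol.
B (eclipsed): H–F eclipsed, I–CH3 eclipsed, H–H eclipsed; 5.6 + 10.8 + 4.5 = 20.9 kJ/mol.
E(D) − E(B) = 18.4 − 20.9 = -2.5 kJ/mol.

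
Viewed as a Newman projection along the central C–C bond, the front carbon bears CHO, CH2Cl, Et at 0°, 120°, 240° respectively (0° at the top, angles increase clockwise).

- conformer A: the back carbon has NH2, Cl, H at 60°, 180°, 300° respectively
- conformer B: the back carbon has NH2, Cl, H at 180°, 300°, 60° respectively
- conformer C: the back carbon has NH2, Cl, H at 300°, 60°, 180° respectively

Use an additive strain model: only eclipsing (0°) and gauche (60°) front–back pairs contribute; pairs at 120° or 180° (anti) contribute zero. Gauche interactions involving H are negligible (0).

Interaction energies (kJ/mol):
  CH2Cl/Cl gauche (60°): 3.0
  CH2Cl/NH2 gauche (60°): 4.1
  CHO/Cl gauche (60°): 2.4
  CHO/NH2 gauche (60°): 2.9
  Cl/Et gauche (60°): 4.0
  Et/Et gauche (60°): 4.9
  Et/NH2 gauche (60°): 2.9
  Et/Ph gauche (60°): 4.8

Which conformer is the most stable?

C

A (staggered): CHO–NH2 gauche, CH2Cl–NH2 gauche, CH2Cl–Cl gauche, Et–Cl gauche; 2.9 + 4.1 + 3.0 + 4.0 = 14.0 kJ/mol.
B (staggered): CHO–Cl gauche, CH2Cl–NH2 gauche, Et–NH2 gauche, Et–Cl gauche; 2.4 + 4.1 + 2.9 + 4.0 = 13.4 kJ/mol.
C (staggered): CHO–NH2 gauche, CHO–Cl gauche, CH2Cl–Cl gauche, Et–NH2 gauche; 2.9 + 2.4 + 3.0 + 2.9 = 11.2 kJ/mol.
C has the lowest total (11.2 kJ/mol).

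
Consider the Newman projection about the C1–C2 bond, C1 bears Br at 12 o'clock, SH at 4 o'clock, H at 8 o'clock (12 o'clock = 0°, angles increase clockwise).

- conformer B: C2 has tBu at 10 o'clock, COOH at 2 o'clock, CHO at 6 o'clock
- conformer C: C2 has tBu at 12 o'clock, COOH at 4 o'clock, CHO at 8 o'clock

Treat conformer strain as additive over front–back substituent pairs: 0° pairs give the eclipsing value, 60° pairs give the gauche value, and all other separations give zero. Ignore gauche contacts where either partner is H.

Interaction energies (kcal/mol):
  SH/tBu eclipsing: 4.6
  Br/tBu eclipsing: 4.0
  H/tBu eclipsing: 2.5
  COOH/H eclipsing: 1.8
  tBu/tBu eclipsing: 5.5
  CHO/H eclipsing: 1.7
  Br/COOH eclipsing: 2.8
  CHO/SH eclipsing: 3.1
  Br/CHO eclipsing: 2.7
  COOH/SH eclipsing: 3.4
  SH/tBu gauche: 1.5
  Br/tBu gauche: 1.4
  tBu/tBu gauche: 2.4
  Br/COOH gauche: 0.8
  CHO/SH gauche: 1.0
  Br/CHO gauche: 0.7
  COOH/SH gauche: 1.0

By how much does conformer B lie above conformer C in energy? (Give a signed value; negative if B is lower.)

-4.9 kcal/mol

B (staggered): Br(0°)/tBu(300°) gauche 1.4; Br(0°)/COOH(60°) gauche 0.8; SH(120°)/COOH(60°) gauche 1.0; SH(120°)/CHO(180°) gauche 1.0 → 4.2 kcal/mol.
C (eclipsed): Br(0°)/tBu(0°) eclipsed 4.0; SH(120°)/COOH(120°) eclipsed 3.4; H(240°)/CHO(240°) eclipsed 1.7 → 9.1 kcal/mol.
E(B) − E(C) = 4.2 − 9.1 = -4.9 kcal/mol.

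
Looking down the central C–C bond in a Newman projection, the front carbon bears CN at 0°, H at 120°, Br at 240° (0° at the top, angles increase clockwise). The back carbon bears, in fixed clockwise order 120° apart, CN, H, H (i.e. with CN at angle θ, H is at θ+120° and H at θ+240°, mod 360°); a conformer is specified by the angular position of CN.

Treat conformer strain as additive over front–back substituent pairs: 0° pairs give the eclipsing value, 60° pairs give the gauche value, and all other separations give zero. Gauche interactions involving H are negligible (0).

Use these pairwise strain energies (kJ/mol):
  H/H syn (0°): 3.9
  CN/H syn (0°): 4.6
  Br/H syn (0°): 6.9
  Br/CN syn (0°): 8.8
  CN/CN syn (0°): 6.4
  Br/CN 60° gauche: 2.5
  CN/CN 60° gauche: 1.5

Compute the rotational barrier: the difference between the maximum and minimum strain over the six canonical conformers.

CN at 0° (eclipsed): CN–CN eclipsed, H–H eclipsed, Br–H eclipsed; 6.4 + 3.9 + 6.9 = 17.2 kJ/mol.
CN at 60° (staggered): CN–CN gauche; 1.5 = 1.5 kJ/mol.
CN at 120° (eclipsed): CN–H eclipsed, H–CN eclipsed, Br–H eclipsed; 4.6 + 4.6 + 6.9 = 16.1 kJ/mol.
CN at 180° (staggered): Br–CN gauche; 2.5 = 2.5 kJ/mol.
CN at 240° (eclipsed): CN–H eclipsed, H–H eclipsed, Br–CN eclipsed; 4.6 + 3.9 + 8.8 = 17.3 kJ/mol.
CN at 300° (staggered): CN–CN gauche, Br–CN gauche; 1.5 + 2.5 = 4.0 kJ/mol.
Max at 240° (17.3 kJ/mol), min at 60° (1.5 kJ/mol); barrier = 15.8 kJ/mol.

15.8 kJ/mol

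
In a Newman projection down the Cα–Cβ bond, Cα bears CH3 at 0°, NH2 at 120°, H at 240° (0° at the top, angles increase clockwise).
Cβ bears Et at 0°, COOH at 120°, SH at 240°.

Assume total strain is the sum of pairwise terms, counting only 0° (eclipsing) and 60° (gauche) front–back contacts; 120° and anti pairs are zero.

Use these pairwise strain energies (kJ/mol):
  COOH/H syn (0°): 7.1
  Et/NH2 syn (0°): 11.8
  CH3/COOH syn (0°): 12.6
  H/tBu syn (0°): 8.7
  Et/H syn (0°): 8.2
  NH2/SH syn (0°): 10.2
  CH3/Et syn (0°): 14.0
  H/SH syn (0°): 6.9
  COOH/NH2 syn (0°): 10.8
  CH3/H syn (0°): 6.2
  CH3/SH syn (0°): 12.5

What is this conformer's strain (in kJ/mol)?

This conformer (eclipsed): CH3(0°)/Et(0°) eclipsed 14.0; NH2(120°)/COOH(120°) eclipsed 10.8; H(240°)/SH(240°) eclipsed 6.9 → 31.7 kJ/mol.

31.7 kJ/mol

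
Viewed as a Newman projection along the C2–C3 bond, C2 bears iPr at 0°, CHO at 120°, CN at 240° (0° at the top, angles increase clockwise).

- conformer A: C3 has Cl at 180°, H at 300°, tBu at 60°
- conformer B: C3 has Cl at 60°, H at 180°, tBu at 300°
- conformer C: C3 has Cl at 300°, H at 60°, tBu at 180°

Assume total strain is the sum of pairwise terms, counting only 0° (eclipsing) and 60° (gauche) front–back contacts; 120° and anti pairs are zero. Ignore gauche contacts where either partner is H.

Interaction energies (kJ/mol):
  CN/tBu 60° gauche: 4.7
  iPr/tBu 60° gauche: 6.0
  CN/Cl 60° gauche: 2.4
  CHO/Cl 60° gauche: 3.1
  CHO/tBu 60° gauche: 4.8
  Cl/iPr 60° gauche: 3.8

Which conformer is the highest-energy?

A (staggered): iPr–tBu gauche, CHO–Cl gauche, CHO–tBu gauche, CN–Cl gauche; 6.0 + 3.1 + 4.8 + 2.4 = 16.3 kJ/mol.
B (staggered): iPr–Cl gauche, iPr–tBu gauche, CHO–Cl gauche, CN–tBu gauche; 3.8 + 6.0 + 3.1 + 4.7 = 17.6 kJ/mol.
C (staggered): iPr–Cl gauche, CHO–tBu gauche, CN–Cl gauche, CN–tBu gauche; 3.8 + 4.8 + 2.4 + 4.7 = 15.7 kJ/mol.
B has the highest total (17.6 kJ/mol).

B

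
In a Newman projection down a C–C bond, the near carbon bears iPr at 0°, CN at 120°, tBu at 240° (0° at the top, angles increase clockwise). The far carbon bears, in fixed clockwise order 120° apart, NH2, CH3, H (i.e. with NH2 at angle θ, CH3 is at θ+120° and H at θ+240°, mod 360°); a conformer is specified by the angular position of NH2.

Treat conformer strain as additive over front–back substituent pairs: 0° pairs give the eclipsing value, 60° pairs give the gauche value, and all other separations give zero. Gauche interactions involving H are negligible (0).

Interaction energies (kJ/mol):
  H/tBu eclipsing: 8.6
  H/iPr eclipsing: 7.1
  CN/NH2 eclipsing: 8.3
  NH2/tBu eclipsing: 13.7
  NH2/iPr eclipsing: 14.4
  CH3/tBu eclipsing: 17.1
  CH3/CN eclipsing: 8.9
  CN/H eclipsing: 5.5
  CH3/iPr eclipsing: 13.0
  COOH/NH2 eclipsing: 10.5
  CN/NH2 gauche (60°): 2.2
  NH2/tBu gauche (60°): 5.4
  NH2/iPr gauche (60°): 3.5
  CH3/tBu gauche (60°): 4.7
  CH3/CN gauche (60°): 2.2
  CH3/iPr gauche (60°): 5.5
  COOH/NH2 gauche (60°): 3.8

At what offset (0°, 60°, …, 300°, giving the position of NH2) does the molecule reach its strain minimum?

NH2 at 0° (eclipsed): iPr(0°)/NH2(0°) eclipsed 14.4; CN(120°)/CH3(120°) eclipsed 8.9; tBu(240°)/H(240°) eclipsed 8.6 → 31.9 kJ/mol.
NH2 at 60° (staggered): iPr(0°)/NH2(60°) gauche 3.5; CN(120°)/NH2(60°) gauche 2.2; CN(120°)/CH3(180°) gauche 2.2; tBu(240°)/CH3(180°) gauche 4.7 → 12.6 kJ/mol.
NH2 at 120° (eclipsed): iPr(0°)/H(0°) eclipsed 7.1; CN(120°)/NH2(120°) eclipsed 8.3; tBu(240°)/CH3(240°) eclipsed 17.1 → 32.5 kJ/mol.
NH2 at 180° (staggered): iPr(0°)/CH3(300°) gauche 5.5; CN(120°)/NH2(180°) gauche 2.2; tBu(240°)/NH2(180°) gauche 5.4; tBu(240°)/CH3(300°) gauche 4.7 → 17.8 kJ/mol.
NH2 at 240° (eclipsed): iPr(0°)/CH3(0°) eclipsed 13.0; CN(120°)/H(120°) eclipsed 5.5; tBu(240°)/NH2(240°) eclipsed 13.7 → 32.2 kJ/mol.
NH2 at 300° (staggered): iPr(0°)/NH2(300°) gauche 3.5; iPr(0°)/CH3(60°) gauche 5.5; CN(120°)/CH3(60°) gauche 2.2; tBu(240°)/NH2(300°) gauche 5.4 → 16.6 kJ/mol.
The minimum (12.6 kJ/mol) occurs with NH2 at 60°.

60°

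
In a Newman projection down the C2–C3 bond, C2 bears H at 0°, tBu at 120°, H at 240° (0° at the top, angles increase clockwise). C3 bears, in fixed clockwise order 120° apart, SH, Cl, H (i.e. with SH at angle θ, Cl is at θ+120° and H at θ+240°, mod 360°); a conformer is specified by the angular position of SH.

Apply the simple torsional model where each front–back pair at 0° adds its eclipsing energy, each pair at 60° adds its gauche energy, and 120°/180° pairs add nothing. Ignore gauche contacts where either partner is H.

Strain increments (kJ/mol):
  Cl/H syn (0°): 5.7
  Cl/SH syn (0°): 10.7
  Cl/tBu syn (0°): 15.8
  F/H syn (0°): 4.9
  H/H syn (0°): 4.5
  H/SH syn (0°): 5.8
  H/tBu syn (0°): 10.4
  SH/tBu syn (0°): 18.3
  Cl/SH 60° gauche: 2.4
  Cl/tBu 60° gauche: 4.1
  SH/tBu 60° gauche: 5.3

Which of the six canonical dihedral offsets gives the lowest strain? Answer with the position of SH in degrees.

300°

SH at 0° is eclipsed. H at 0° is eclipsed with SH at 0° (5.8); tBu at 120° is eclipsed with Cl at 120° (15.8); H at 240° is eclipsed with H at 240° (4.5). Total 26.1 kJ/mol.
SH at 60° is staggered. tBu at 120° is gauche with SH at 60° (5.3); tBu at 120° is gauche with Cl at 180° (4.1). Total 9.4 kJ/mol.
SH at 120° is eclipsed. H at 0° is eclipsed with H at 0° (4.5); tBu at 120° is eclipsed with SH at 120° (18.3); H at 240° is eclipsed with Cl at 240° (5.7). Total 28.5 kJ/mol.
SH at 180° is staggered. tBu at 120° is gauche with SH at 180° (5.3). Total 5.3 kJ/mol.
SH at 240° is eclipsed. H at 0° is eclipsed with Cl at 0° (5.7); tBu at 120° is eclipsed with H at 120° (10.4); H at 240° is eclipsed with SH at 240° (5.8). Total 21.9 kJ/mol.
SH at 300° is staggered. tBu at 120° is gauche with Cl at 60° (4.1). Total 4.1 kJ/mol.
The minimum (4.1 kJ/mol) occurs with SH at 300°.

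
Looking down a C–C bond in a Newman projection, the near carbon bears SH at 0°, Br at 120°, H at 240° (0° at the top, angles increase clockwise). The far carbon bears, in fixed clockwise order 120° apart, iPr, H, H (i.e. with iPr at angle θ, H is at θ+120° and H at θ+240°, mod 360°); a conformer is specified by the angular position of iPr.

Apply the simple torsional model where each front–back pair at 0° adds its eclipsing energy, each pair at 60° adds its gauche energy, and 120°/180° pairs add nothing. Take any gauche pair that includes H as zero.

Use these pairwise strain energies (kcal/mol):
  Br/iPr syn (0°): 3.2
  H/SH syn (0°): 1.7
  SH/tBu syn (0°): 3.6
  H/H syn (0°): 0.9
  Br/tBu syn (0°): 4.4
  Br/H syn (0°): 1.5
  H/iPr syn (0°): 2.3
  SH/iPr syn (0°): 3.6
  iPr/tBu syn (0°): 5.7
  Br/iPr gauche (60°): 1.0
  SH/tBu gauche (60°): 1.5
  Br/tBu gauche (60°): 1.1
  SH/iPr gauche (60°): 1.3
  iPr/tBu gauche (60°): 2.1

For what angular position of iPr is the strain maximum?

0°

iPr at 0° (eclipsed): SH(0°)/iPr(0°) eclipsed 3.6; Br(120°)/H(120°) eclipsed 1.5; H(240°)/H(240°) eclipsed 0.9 → 6.0 kcal/mol.
iPr at 60° (staggered): SH(0°)/iPr(60°) gauche 1.3; Br(120°)/iPr(60°) gauche 1.0 → 2.3 kcal/mol.
iPr at 120° (eclipsed): SH(0°)/H(0°) eclipsed 1.7; Br(120°)/iPr(120°) eclipsed 3.2; H(240°)/H(240°) eclipsed 0.9 → 5.8 kcal/mol.
iPr at 180° (staggered): Br(120°)/iPr(180°) gauche 1.0 → 1.0 kcal/mol.
iPr at 240° (eclipsed): SH(0°)/H(0°) eclipsed 1.7; Br(120°)/H(120°) eclipsed 1.5; H(240°)/iPr(240°) eclipsed 2.3 → 5.5 kcal/mol.
iPr at 300° (staggered): SH(0°)/iPr(300°) gauche 1.3 → 1.3 kcal/mol.
The maximum (6.0 kcal/mol) occurs with iPr at 0°.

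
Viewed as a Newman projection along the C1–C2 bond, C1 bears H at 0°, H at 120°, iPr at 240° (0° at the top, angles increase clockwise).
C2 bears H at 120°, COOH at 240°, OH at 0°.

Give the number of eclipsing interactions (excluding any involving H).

1

Non-H eclipsing pairs: iPr(240°)/COOH(240°) — 1 interaction.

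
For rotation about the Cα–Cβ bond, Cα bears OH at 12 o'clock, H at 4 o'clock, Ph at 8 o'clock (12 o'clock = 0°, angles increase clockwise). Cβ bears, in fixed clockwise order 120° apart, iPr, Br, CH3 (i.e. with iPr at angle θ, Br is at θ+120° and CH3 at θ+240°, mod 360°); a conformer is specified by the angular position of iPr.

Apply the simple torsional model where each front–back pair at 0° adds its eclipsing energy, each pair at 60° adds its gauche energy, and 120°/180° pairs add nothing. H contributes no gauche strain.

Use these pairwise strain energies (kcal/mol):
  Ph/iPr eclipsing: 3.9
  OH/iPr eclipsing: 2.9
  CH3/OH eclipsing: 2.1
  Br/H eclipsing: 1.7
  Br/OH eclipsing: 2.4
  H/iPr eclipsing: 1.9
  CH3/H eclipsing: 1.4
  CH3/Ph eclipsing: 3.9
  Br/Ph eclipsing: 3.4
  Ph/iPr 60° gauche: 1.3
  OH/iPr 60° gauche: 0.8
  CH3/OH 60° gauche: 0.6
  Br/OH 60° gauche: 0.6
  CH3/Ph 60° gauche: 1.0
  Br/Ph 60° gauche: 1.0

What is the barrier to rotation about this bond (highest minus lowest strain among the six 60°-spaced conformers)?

iPr at 0° is eclipsed. OH at 0° is eclipsed with iPr at 0° (2.9); H at 120° is eclipsed with Br at 120° (1.7); Ph at 240° is eclipsed with CH3 at 240° (3.9). Total 8.5 kcal/mol.
iPr at 60° is staggered. OH at 0° is gauche with iPr at 60° (0.8); OH at 0° is gauche with CH3 at 300° (0.6); Ph at 240° is gauche with Br at 180° (1.0); Ph at 240° is gauche with CH3 at 300° (1.0). Total 3.4 kcal/mol.
iPr at 120° is eclipsed. OH at 0° is eclipsed with CH3 at 0° (2.1); H at 120° is eclipsed with iPr at 120° (1.9); Ph at 240° is eclipsed with Br at 240° (3.4). Total 7.4 kcal/mol.
iPr at 180° is staggered. OH at 0° is gauche with Br at 300° (0.6); OH at 0° is gauche with CH3 at 60° (0.6); Ph at 240° is gauche with iPr at 180° (1.3); Ph at 240° is gauche with Br at 300° (1.0). Total 3.5 kcal/mol.
iPr at 240° is eclipsed. OH at 0° is eclipsed with Br at 0° (2.4); H at 120° is eclipsed with CH3 at 120° (1.4); Ph at 240° is eclipsed with iPr at 240° (3.9). Total 7.7 kcal/mol.
iPr at 300° is staggered. OH at 0° is gauche with iPr at 300° (0.8); OH at 0° is gauche with Br at 60° (0.6); Ph at 240° is gauche with iPr at 300° (1.3); Ph at 240° is gauche with CH3 at 180° (1.0). Total 3.7 kcal/mol.
Max at 0° (8.5 kcal/mol), min at 60° (3.4 kcal/mol); barrier = 5.1 kcal/mol.

5.1 kcal/mol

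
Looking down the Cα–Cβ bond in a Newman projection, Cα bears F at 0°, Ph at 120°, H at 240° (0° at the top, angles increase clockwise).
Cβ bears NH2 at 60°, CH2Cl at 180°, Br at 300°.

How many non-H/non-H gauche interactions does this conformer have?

4

Non-H gauche pairs: F(0°)/NH2(60°); F(0°)/Br(300°); Ph(120°)/NH2(60°); Ph(120°)/CH2Cl(180°) — 4 interactions.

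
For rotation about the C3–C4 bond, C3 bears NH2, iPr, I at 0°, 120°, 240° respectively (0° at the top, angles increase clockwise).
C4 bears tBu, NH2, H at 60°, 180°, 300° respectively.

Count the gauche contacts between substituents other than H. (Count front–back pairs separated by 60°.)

Non-H gauche pairs: NH2(0°)/tBu(60°); iPr(120°)/tBu(60°); iPr(120°)/NH2(180°); I(240°)/NH2(180°) — 4 interactions.

4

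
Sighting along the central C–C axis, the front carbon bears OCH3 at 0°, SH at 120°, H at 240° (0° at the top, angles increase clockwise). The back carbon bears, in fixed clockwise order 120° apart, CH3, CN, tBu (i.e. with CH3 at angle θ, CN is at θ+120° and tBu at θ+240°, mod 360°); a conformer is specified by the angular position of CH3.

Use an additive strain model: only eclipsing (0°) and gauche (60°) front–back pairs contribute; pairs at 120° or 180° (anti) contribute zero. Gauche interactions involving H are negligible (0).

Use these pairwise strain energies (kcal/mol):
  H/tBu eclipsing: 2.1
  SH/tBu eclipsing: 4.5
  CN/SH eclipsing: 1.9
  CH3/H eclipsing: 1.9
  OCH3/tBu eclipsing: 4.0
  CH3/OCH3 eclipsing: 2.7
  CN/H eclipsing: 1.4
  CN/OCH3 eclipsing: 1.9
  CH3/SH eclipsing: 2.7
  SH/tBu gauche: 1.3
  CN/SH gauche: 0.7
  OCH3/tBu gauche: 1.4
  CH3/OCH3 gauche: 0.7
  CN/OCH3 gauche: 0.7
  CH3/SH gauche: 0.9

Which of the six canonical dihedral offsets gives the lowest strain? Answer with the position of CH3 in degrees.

300°

CH3 at 0° (eclipsed): OCH3(0°)/CH3(0°) eclipsed 2.7; SH(120°)/CN(120°) eclipsed 1.9; H(240°)/tBu(240°) eclipsed 2.1 → 6.7 kcal/mol.
CH3 at 60° (staggered): OCH3(0°)/CH3(60°) gauche 0.7; OCH3(0°)/tBu(300°) gauche 1.4; SH(120°)/CH3(60°) gauche 0.9; SH(120°)/CN(180°) gauche 0.7 → 3.7 kcal/mol.
CH3 at 120° (eclipsed): OCH3(0°)/tBu(0°) eclipsed 4.0; SH(120°)/CH3(120°) eclipsed 2.7; H(240°)/CN(240°) eclipsed 1.4 → 8.1 kcal/mol.
CH3 at 180° (staggered): OCH3(0°)/CN(300°) gauche 0.7; OCH3(0°)/tBu(60°) gauche 1.4; SH(120°)/CH3(180°) gauche 0.9; SH(120°)/tBu(60°) gauche 1.3 → 4.3 kcal/mol.
CH3 at 240° (eclipsed): OCH3(0°)/CN(0°) eclipsed 1.9; SH(120°)/tBu(120°) eclipsed 4.5; H(240°)/CH3(240°) eclipsed 1.9 → 8.3 kcal/mol.
CH3 at 300° (staggered): OCH3(0°)/CH3(300°) gauche 0.7; OCH3(0°)/CN(60°) gauche 0.7; SH(120°)/CN(60°) gauche 0.7; SH(120°)/tBu(180°) gauche 1.3 → 3.4 kcal/mol.
The minimum (3.4 kcal/mol) occurs with CH3 at 300°.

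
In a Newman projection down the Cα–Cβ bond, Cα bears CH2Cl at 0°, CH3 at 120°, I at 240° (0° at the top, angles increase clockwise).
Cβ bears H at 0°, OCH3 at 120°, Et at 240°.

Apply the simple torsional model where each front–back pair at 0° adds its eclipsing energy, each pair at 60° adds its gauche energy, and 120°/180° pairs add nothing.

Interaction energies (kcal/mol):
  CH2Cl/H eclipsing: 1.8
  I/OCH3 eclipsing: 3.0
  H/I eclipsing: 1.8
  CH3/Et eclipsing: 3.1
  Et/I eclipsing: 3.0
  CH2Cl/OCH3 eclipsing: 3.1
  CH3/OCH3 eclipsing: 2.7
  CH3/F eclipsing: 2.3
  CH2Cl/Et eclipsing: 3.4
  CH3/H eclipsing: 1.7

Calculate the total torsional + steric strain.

7.5 kcal/mol

This conformer (eclipsed): CH2Cl(0°)/H(0°) eclipsed 1.8; CH3(120°)/OCH3(120°) eclipsed 2.7; I(240°)/Et(240°) eclipsed 3.0 → 7.5 kcal/mol.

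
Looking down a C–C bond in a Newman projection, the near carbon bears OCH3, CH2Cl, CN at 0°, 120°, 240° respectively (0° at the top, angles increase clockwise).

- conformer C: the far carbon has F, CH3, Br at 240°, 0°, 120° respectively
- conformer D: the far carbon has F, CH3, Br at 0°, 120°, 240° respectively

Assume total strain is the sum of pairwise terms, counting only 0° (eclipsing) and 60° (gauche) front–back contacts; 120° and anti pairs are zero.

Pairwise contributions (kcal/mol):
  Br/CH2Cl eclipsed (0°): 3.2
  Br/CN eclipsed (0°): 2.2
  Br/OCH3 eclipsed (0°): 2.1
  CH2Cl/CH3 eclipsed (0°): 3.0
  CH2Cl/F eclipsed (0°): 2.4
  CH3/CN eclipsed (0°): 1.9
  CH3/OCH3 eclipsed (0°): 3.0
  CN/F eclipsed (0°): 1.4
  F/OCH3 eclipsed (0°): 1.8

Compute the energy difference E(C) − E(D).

C (eclipsed): OCH3–CH3 eclipsed, CH2Cl–Br eclipsed, CN–F eclipsed; 3.0 + 3.2 + 1.4 = 7.6 kcal/mol.
D (eclipsed): OCH3–F eclipsed, CH2Cl–CH3 eclipsed, CN–Br eclipsed; 1.8 + 3.0 + 2.2 = 7.0 kcal/mol.
E(C) − E(D) = 7.6 − 7.0 = +0.6 kcal/mol.

+0.6 kcal/mol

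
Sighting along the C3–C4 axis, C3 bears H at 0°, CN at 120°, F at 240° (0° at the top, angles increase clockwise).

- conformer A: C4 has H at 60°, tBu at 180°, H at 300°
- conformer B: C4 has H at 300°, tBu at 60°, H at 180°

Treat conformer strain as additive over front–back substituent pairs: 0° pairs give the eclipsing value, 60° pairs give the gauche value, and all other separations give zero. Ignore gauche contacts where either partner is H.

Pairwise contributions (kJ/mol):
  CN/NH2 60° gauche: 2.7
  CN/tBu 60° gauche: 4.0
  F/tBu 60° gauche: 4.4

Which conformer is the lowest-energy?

A is staggered. CN at 120° is gauche with tBu at 180° (4.0); F at 240° is gauche with tBu at 180° (4.4). Total 8.4 kJ/mol.
B is staggered. CN at 120° is gauche with tBu at 60° (4.0). Total 4.0 kJ/mol.
B has the lowest total (4.0 kJ/mol).

B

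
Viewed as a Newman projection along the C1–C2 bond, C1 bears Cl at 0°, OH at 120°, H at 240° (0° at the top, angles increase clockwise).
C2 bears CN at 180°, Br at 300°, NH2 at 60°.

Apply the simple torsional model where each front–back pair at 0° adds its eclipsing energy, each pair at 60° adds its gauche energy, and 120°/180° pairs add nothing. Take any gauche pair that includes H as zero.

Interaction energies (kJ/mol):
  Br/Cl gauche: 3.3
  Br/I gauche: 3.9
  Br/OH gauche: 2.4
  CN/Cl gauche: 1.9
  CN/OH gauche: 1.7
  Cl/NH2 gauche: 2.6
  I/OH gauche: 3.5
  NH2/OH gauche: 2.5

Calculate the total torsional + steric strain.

10.1 kJ/mol

This conformer (staggered): Cl(0°)/Br(300°) gauche 3.3; Cl(0°)/NH2(60°) gauche 2.6; OH(120°)/CN(180°) gauche 1.7; OH(120°)/NH2(60°) gauche 2.5 → 10.1 kJ/mol.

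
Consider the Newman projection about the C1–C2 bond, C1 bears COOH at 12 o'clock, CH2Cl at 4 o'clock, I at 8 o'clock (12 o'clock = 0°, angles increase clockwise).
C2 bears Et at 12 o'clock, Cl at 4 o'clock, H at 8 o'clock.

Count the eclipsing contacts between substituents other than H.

2

Non-H eclipsing pairs: COOH(0°)/Et(0°); CH2Cl(120°)/Cl(120°) — 2 interactions.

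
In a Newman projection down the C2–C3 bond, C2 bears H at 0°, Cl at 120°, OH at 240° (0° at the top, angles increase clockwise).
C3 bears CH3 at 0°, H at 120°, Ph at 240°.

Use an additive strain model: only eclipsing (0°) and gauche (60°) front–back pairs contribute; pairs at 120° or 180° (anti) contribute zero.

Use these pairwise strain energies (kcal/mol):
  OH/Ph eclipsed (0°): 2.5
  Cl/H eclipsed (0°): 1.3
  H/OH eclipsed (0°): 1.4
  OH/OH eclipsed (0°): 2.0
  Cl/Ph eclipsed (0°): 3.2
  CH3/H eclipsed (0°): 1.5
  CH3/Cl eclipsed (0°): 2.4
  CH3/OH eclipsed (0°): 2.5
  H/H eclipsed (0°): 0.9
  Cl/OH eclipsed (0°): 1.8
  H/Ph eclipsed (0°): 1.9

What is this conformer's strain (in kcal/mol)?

5.3 kcal/mol

This conformer (eclipsed): H(0°)/CH3(0°) eclipsed 1.5; Cl(120°)/H(120°) eclipsed 1.3; OH(240°)/Ph(240°) eclipsed 2.5 → 5.3 kcal/mol.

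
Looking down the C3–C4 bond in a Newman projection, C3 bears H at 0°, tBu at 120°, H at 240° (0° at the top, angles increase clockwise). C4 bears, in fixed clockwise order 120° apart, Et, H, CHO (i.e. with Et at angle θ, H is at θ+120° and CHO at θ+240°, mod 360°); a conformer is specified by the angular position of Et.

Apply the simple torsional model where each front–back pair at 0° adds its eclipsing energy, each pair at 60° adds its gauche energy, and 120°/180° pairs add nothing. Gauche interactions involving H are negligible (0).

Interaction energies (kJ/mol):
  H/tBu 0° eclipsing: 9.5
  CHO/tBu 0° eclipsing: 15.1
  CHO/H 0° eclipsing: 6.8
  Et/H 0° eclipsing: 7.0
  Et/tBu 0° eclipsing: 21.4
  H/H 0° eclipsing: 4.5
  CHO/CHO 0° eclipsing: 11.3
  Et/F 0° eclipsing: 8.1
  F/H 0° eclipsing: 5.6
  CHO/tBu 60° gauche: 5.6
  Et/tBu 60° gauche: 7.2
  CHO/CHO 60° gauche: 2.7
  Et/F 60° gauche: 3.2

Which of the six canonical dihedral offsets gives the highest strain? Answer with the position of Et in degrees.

120°

Et at 0° is eclipsed. H at 0° is eclipsed with Et at 0° (7.0); tBu at 120° is eclipsed with H at 120° (9.5); H at 240° is eclipsed with CHO at 240° (6.8). Total 23.3 kJ/mol.
Et at 60° is staggered. tBu at 120° is gauche with Et at 60° (7.2). Total 7.2 kJ/mol.
Et at 120° is eclipsed. H at 0° is eclipsed with CHO at 0° (6.8); tBu at 120° is eclipsed with Et at 120° (21.4); H at 240° is eclipsed with H at 240° (4.5). Total 32.7 kJ/mol.
Et at 180° is staggered. tBu at 120° is gauche with Et at 180° (7.2); tBu at 120° is gauche with CHO at 60° (5.6). Total 12.8 kJ/mol.
Et at 240° is eclipsed. H at 0° is eclipsed with H at 0° (4.5); tBu at 120° is eclipsed with CHO at 120° (15.1); H at 240° is eclipsed with Et at 240° (7.0). Total 26.6 kJ/mol.
Et at 300° is staggered. tBu at 120° is gauche with CHO at 180° (5.6). Total 5.6 kJ/mol.
The maximum (32.7 kJ/mol) occurs with Et at 120°.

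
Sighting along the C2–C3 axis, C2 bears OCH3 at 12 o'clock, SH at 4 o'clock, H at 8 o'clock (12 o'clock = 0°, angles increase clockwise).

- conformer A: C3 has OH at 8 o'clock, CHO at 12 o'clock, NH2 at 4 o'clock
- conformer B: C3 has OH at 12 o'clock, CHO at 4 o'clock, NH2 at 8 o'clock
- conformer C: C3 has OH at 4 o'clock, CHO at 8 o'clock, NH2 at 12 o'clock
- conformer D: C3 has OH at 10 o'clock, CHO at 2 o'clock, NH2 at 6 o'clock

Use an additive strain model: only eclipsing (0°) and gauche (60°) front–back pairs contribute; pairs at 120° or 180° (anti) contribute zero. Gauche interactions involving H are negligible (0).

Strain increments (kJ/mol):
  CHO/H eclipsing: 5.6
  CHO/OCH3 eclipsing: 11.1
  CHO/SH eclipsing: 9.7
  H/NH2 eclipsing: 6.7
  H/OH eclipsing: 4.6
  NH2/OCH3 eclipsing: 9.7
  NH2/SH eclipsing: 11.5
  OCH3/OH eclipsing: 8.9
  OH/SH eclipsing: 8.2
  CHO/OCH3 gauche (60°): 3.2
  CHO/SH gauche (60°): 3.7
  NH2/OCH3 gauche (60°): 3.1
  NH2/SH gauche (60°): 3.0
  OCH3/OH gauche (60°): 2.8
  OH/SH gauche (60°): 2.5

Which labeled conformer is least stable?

A

A (eclipsed): OCH3(0°)/CHO(0°) eclipsed 11.1; SH(120°)/NH2(120°) eclipsed 11.5; H(240°)/OH(240°) eclipsed 4.6 → 27.2 kJ/mol.
B (eclipsed): OCH3(0°)/OH(0°) eclipsed 8.9; SH(120°)/CHO(120°) eclipsed 9.7; H(240°)/NH2(240°) eclipsed 6.7 → 25.3 kJ/mol.
C (eclipsed): OCH3(0°)/NH2(0°) eclipsed 9.7; SH(120°)/OH(120°) eclipsed 8.2; H(240°)/CHO(240°) eclipsed 5.6 → 23.5 kJ/mol.
D (staggered): OCH3(0°)/OH(300°) gauche 2.8; OCH3(0°)/CHO(60°) gauche 3.2; SH(120°)/CHO(60°) gauche 3.7; SH(120°)/NH2(180°) gauche 3.0 → 12.7 kJ/mol.
A has the highest total (27.2 kJ/mol).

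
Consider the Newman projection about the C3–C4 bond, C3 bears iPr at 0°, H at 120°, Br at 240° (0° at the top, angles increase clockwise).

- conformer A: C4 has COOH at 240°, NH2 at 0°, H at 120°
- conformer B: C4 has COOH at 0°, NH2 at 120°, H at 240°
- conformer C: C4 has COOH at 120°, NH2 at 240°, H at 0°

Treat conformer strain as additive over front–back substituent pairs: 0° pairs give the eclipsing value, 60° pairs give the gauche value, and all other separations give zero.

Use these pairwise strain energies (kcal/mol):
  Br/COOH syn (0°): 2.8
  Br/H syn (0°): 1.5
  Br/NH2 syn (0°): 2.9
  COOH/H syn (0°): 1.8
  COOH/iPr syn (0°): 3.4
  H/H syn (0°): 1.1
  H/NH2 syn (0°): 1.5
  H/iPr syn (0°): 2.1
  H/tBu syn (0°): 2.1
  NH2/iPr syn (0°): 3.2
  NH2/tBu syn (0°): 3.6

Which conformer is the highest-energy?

A

A (eclipsed): iPr–NH2 eclipsed, H–H eclipsed, Br–COOH eclipsed; 3.2 + 1.1 + 2.8 = 7.1 kcal/mol.
B (eclipsed): iPr–COOH eclipsed, H–NH2 eclipsed, Br–H eclipsed; 3.4 + 1.5 + 1.5 = 6.4 kcal/mol.
C (eclipsed): iPr–H eclipsed, H–COOH eclipsed, Br–NH2 eclipsed; 2.1 + 1.8 + 2.9 = 6.8 kcal/mol.
A has the highest total (7.1 kcal/mol).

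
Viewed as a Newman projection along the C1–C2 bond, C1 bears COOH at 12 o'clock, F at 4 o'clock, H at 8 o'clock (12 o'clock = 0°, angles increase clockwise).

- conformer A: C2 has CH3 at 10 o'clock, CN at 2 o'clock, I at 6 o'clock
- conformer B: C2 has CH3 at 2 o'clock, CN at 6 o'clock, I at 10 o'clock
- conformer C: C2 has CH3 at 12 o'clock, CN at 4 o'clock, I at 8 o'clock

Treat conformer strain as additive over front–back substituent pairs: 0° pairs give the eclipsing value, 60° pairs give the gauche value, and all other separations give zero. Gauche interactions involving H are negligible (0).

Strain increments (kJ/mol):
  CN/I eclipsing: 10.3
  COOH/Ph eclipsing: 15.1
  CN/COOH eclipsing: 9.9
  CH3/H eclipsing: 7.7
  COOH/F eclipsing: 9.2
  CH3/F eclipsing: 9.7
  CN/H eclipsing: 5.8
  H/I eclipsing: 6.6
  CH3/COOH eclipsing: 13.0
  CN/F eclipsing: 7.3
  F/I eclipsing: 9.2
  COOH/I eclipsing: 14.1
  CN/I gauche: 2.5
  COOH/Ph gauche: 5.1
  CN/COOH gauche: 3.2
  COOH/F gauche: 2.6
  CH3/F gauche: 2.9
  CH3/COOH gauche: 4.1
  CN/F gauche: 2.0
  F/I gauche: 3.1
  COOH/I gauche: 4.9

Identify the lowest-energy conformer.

A

A (staggered): COOH–CH3 gauche, COOH–CN gauche, F–CN gauche, F–I gauche; 4.1 + 3.2 + 2.0 + 3.1 = 12.4 kJ/mol.
B (staggered): COOH–CH3 gauche, COOH–I gauche, F–CH3 gauche, F–CN gauche; 4.1 + 4.9 + 2.9 + 2.0 = 13.9 kJ/mol.
C (eclipsed): COOH–CH3 eclipsed, F–CN eclipsed, H–I eclipsed; 13.0 + 7.3 + 6.6 = 26.9 kJ/mol.
A has the lowest total (12.4 kJ/mol).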